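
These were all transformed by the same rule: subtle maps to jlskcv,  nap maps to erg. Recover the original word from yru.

had

This is a Caesar cipher with shift 17.
Reversing it on yru: y−17=h, r−17=a, u−17=d.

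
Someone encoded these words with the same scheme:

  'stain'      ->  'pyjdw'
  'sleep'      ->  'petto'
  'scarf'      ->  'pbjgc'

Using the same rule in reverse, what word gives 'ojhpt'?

pause

s(18)→p(15) and t(19)→y(24) fit y≡9x+9 (mod 26); the inverse of 9 mod 26 is 3. Treating letters as 0–25, the rule is x ↦ 9x + 9 (mod 26).
Reversing it on ojhpt: o(14)→3·(14−9)≡15=p; j(9)→3·(9−9)≡0=a; h(7)→3·(7−9)≡20=u; p(15)→3·(15−9)≡18=s; t(19)→3·(19−9)≡4=e (all mod 26).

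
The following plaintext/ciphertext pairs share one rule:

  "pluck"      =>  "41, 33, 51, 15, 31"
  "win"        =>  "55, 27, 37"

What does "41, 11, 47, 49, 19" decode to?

paste

p(#16)→41 and l(#12)→33: differences scale by 2, so n = 2·pos + 9. Each letter becomes 2×(its alphabet position, a=1..z=26) + 9.
Reversing it on 41, 11, 47, 49, 19: 41→(41−9)÷2=16=p, 11→(11−9)÷2=1=a, 47→(47−9)÷2=19=s, 49→(49−9)÷2=20=t, 19→(19−9)÷2=5=e.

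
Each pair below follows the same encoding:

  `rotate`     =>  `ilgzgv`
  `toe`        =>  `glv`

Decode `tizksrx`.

graphic

Each pair mirrors across the alphabet (r↔i, o↔l, t↔g): positions sum to 25. Each letter is replaced by its mirror in the alphabet: a↔z, b↔y, c↔x, and so on (the Atbash cipher).
Undoing it on tizksrx: t↔g, i↔r, z↔a, k↔p, s↔h, r↔i, x↔c.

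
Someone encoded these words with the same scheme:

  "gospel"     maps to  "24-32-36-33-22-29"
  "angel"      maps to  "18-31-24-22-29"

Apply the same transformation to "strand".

36-37-35-18-31-21

Letters become their 1-based position plus 17 (so a→18, b→19, …).
On strand: s=19→36, t=20→37, r=18→35, a=1→18, n=14→31, d=4→21.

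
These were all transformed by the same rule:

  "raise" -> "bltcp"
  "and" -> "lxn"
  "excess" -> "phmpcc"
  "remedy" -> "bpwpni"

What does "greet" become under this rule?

qbppd

Two shifts are in play — +11 for a/e/i/o/u, +10 for every other letter.
Applying it to greet: g(cons)+10=q, r(cons)+10=b, e(vowel)+11=p, e(vowel)+11=p, t(cons)+10=d.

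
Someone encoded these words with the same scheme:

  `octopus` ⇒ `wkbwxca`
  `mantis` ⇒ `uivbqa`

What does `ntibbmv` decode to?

Compare letters: o→w is +8, c→k is +8, t→b is +8 — a constant shift. Each letter is shifted forward by 8 in the alphabet (a Caesar shift of +8).
Decoding ntibbmv: n−8=f, t−8=l, i−8=a, b−8=t, b−8=t, m−8=e, v−8=n.

flatten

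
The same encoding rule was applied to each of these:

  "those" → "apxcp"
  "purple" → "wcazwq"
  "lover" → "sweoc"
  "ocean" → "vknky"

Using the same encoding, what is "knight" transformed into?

In those: t→a is +7, h→p is +8, o→x is +9, s→c is +10 — the shift increases by 1 each position. The shift increases by 1 at each position, starting from +7: 7, 8, 9, ….
On knight: k+7=r, n+8=v, i+9=r, g+10=q, h+11=s, t+12=f.

rvrqsf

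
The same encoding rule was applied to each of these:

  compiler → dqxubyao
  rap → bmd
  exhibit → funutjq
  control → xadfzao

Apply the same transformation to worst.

fedai

Read the word backwards and shift each letter +12.
Applying it to worst: reverse → tsrow; then shift: t+12=f, s+12=e, r+12=d, o+12=a, w+12=i.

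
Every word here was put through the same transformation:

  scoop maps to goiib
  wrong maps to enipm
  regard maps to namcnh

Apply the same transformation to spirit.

gbynyz

s(18)→g(6) and c(2)→o(14) fit y≡19x+2 (mod 26); the inverse of 19 mod 26 is 11. Treating letters as 0–25, the rule is x ↦ 19x + 2 (mod 26).
For spirit: s(18)→19·18+2≡6=g; p(15)→19·15+2≡1=b; i(8)→19·8+2≡24=y; r(17)→19·17+2≡13=n; i(8)→19·8+2≡24=y; t(19)→19·19+2≡25=z (all mod 26).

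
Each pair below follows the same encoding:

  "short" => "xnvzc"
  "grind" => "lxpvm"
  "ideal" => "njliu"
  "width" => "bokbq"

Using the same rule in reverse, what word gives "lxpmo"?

grief

In short: s→x is +5, h→n is +6, o→v is +7, r→z is +8 — the shift increases by 1 each position. The shift increases by 1 at each position, starting from +5: 5, 6, 7, ….
Reversing it on lxpmo: l−5=g, x−6=r, p−7=i, m−8=e, o−9=f.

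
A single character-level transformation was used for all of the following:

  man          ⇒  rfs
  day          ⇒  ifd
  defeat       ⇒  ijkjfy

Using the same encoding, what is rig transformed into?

Compare letters: m→r is +5, a→f is +5, n→s is +5 — a constant shift. This is a Caesar cipher with shift 5.
For rig: r+5=w, i+5=n, g+5=l.

wnl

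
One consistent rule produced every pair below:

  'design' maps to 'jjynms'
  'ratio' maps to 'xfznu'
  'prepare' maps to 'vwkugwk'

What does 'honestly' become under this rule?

nttjyyrd

Shifts by position in design: pos 0: d→j (+6), pos 1: e→j (+5), pos 2: s→y (+6), pos 3: i→n (+5) — repeating every 2. It's a Vigenère-style cipher with numeric key [6,5]: position i shifts by key[i mod 2].
On honestly: h+6=n, o+5=t, n+6=t, e+5=j, s+6=y, t+5=y, l+6=r, y+5=d.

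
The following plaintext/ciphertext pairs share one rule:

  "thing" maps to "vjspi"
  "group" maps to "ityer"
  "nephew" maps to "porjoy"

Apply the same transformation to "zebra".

bodtk

The shift depends on letter class: consonant t→v is +2, but vowel i→s is +10. The rule splits by letter class: vowels +10, consonants +2.
Applying it to zebra: z(cons)+2=b, e(vowel)+10=o, b(cons)+2=d, r(cons)+2=t, a(vowel)+10=k.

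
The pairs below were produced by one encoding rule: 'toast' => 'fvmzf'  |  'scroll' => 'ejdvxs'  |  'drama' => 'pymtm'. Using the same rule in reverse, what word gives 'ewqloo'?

speech

Shifts by position in toast: pos 0: t→f (+12), pos 1: o→v (+7), pos 2: a→m (+12), pos 3: s→z (+7) — repeating every 2. The shifts repeat in a cycle of length 2: positions 0,1,… shift by +12, +7, then the pattern repeats.
Reversing it on ewqloo: e−12=s, w−7=p, q−12=e, l−7=e, o−12=c, o−7=h.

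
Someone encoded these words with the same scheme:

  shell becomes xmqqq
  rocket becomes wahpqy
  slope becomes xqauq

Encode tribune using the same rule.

ywuggsq

The shift depends on letter class: consonant s→x is +5, but vowel e→q is +12. Two shifts are in play — +12 for a/e/i/o/u, +5 for every other letter.
For tribune: t(cons)+5=y, r(cons)+5=w, i(vowel)+12=u, b(cons)+5=g, u(vowel)+12=g, n(cons)+5=s, e(vowel)+12=q.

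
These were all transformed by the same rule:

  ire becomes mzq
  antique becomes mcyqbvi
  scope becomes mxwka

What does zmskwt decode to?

The output letters match the input read backwards, each shifted +8: ire reversed is eri. The word is reversed, then every letter is shifted forward by 8.
Decoding zmskwt: shift back: z−8=r, m−8=e, s−8=k, k−8=c, w−8=o, t−8=l → rekcol; then reverse → locker.

locker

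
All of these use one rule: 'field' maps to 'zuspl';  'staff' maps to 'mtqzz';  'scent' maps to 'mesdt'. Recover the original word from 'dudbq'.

f(5)→z(25) and i(8)→u(20) fit y≡7x+16 (mod 26); the inverse of 7 mod 26 is 15. Treating letters as 0–25, the rule is x ↦ 7x + 16 (mod 26).
Undoing it on dudbq: d(3)→15·(3−16)≡13=n; u(20)→15·(20−16)≡8=i; d(3)→15·(3−16)≡13=n; b(1)→15·(1−16)≡9=j; q(16)→15·(16−16)≡0=a (all mod 26).

ninja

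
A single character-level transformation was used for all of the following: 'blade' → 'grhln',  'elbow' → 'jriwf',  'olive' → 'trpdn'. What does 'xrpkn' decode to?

slice

In blade: b→g is +5, l→r is +6, a→h is +7, d→l is +8 — the shift increases by 1 each position. Each letter shifts forward by (position + 5), i.e. 5, 6, 7, … — the shift grows by one for each successive letter.
Reversing it on xrpkn: x−5=s, r−6=l, p−7=i, k−8=c, n−9=e.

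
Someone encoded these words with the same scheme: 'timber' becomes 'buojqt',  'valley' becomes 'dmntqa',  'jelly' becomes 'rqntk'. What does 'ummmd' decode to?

Shifts by position in timber: pos 0: t→b (+8), pos 1: i→u (+12), pos 2: m→o (+2), pos 3: b→j (+8), pos 4: e→q (+12), pos 5: r→t (+2) — repeating every 3. It's a Vigenère-style cipher with numeric key [8,12,2]: position i shifts by key[i mod 3].
Undoing it on ummmd: u−8=m, m−12=a, m−2=k, m−8=e, d−12=r.

maker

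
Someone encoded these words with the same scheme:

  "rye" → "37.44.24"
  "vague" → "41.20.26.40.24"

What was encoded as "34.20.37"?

Letters become their 1-based position plus 19 (so a→20, b→21, …).
Decoding 34.20.37: 34→(34−19)÷1=15=o, 20→(20−19)÷1=1=a, 37→(37−19)÷1=18=r.

oar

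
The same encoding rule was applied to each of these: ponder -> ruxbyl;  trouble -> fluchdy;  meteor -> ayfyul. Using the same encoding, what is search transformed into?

p(15)→r(17) and o(14)→u(20) fit y≡23x+10 (mod 26); the inverse of 23 mod 26 is 17. Each letter's alphabet position (a=0..z=25) is mapped through 23·x+10 mod 26 — an affine cipher.
For search: s(18)→23·18+10≡8=i; e(4)→23·4+10≡24=y; a(0)→23·0+10≡10=k; r(17)→23·17+10≡11=l; c(2)→23·2+10≡4=e; h(7)→23·7+10≡15=p (all mod 26).

iyklep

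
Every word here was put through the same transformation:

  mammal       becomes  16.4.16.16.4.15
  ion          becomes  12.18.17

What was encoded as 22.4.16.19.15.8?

m is letter #13 and maps to 16: an offset of 3. The number is (letter's place in the alphabet, a=1) + 3.
Decoding 22.4.16.19.15.8: 22→(22−3)÷1=19=s, 4→(4−3)÷1=1=a, 16→(16−3)÷1=13=m, 19→(19−3)÷1=16=p, 15→(15−3)÷1=12=l, 8→(8−3)÷1=5=e.

sample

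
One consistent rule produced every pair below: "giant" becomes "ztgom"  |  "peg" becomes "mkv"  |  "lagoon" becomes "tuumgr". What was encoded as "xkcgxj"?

The output letters match the input read backwards, each shifted +6: giant reversed is tnaig. Read the word backwards and shift each letter +6.
Reversing it on xkcgxj: shift back: x−6=r, k−6=e, c−6=w, g−6=a, x−6=r, j−6=d → reward; then reverse → drawer.

drawer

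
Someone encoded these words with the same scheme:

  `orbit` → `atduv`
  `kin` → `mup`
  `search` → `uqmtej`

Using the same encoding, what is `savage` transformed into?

The shift depends on letter class: consonant r→t is +2, but vowel o→a is +12. Vowels shift forward by 12 and consonants shift forward by 2.
On savage: s(cons)+2=u, a(vowel)+12=m, v(cons)+2=x, a(vowel)+12=m, g(cons)+2=i, e(vowel)+12=q.

umxmiq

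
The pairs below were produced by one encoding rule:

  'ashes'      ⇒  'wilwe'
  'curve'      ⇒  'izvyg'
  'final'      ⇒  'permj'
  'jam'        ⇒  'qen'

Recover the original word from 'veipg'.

clear

The output letters match the input read backwards, each shifted +4: ashes reversed is sehsa. The word is reversed, then every letter is shifted forward by 4.
Reversing it on veipg: shift back: v−4=r, e−4=a, i−4=e, p−4=l, g−4=c → raelc; then reverse → clear.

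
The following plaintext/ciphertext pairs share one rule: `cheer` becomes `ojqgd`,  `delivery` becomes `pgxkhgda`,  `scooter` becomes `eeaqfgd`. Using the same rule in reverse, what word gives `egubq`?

Shifts by position in cheer: pos 0: c→o (+12), pos 1: h→j (+2), pos 2: e→q (+12), pos 3: e→g (+2) — repeating every 2. A repeating key of period 2 is used — shifts +12, +2 over and over.
Undoing it on egubq: e−12=s, g−2=e, u−12=i, b−2=z, q−12=e.

seize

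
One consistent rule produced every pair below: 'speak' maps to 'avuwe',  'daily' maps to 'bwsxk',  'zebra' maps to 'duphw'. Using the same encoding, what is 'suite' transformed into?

amstu

s(18)→a(0) and p(15)→v(21) fit y≡19x+22 (mod 26); the inverse of 19 mod 26 is 11. Each letter's alphabet position (a=0..z=25) is mapped through 19·x+22 mod 26 — an affine cipher.
For suite: s(18)→19·18+22≡0=a; u(20)→19·20+22≡12=m; i(8)→19·8+22≡18=s; t(19)→19·19+22≡19=t; e(4)→19·4+22≡20=u (all mod 26).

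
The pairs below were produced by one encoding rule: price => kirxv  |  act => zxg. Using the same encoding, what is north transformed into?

mligs

Each pair mirrors across the alphabet (p↔k, r↔i, i↔r): positions sum to 25. This is the alphabet-reversal cipher (Atbash): a becomes z, b becomes y, etc.
For north: n↔m, o↔l, r↔i, t↔g, h↔s.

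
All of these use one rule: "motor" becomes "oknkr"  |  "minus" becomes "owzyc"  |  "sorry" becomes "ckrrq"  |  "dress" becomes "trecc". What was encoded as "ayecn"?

guest

m(12)→o(14) and o(14)→k(10) fit y≡11x+12 (mod 26); the inverse of 11 mod 26 is 19. This is an affine cipher: with a=0,…,z=25, each position x becomes (11x+12) mod 26.
Undoing it on ayecn: a(0)→19·(0−12)≡6=g; y(24)→19·(24−12)≡20=u; e(4)→19·(4−12)≡4=e; c(2)→19·(2−12)≡18=s; n(13)→19·(13−12)≡19=t (all mod 26).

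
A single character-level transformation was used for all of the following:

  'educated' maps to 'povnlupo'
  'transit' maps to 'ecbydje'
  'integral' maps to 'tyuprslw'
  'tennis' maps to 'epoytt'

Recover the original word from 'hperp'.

Shifts by position in educated: pos 0: e→p (+11), pos 1: d→o (+11), pos 2: u→v (+1), pos 3: c→n (+11), pos 4: a→l (+11), pos 5: t→u (+1) — repeating every 3. It's a Vigenère-style cipher with numeric key [11,11,1]: position i shifts by key[i mod 3].
Undoing it on hperp: h−11=w, p−11=e, e−1=d, r−11=g, p−11=e.

wedge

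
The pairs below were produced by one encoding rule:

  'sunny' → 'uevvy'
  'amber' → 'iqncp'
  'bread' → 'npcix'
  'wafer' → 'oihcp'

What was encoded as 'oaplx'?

s(18)→u(20) and u(20)→e(4) fit y≡5x+8 (mod 26); the inverse of 5 mod 26 is 21. This is an affine cipher: with a=0,…,z=25, each position x becomes (5x+8) mod 26.
Reversing it on oaplx: o(14)→21·(14−8)≡22=w; a(0)→21·(0−8)≡14=o; p(15)→21·(15−8)≡17=r; l(11)→21·(11−8)≡11=l; x(23)→21·(23−8)≡3=d (all mod 26).

world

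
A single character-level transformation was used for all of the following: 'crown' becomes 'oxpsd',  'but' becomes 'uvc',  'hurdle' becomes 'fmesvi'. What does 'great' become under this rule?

The output letters match the input read backwards, each shifted +1: crown reversed is nworc. The word is reversed, then every letter is shifted forward by 1.
For great: reverse → taerg; then shift: t+1=u, a+1=b, e+1=f, r+1=s, g+1=h.

ubfsh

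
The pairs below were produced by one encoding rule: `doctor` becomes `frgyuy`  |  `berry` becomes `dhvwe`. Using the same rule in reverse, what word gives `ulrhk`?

since

In doctor: d→f is +2, o→r is +3, c→g is +4, t→y is +5 — the shift increases by 1 each position. The shift increases by 1 at each position, starting from +2: 2, 3, 4, ….
Reversing it on ulrhk: u−2=s, l−3=i, r−4=n, h−5=c, k−6=e.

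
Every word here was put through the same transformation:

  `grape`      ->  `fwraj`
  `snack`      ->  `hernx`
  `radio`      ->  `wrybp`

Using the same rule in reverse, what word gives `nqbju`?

This is an affine cipher: with a=0,…,z=25, each position x becomes (11x+17) mod 26.
Undoing it on nqbju: n(13)→19·(13−17)≡2=c; q(16)→19·(16−17)≡7=h; b(1)→19·(1−17)≡8=i; j(9)→19·(9−17)≡4=e; u(20)→19·(20−17)≡5=f (all mod 26).

chief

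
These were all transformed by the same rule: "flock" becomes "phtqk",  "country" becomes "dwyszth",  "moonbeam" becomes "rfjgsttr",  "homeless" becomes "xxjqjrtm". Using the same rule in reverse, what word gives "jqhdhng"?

The word is reversed, then every letter is shifted forward by 5.
Reversing it on jqhdhng: shift back: j−5=e, q−5=l, h−5=c, d−5=y, h−5=c, n−5=i, g−5=b → elcycib; then reverse → bicycle.

bicycle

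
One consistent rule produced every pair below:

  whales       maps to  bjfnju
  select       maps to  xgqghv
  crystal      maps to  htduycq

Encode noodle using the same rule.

Shifts by position in whales: pos 0: w→b (+5), pos 1: h→j (+2), pos 2: a→f (+5), pos 3: l→n (+2) — repeating every 2. It's a Vigenère-style cipher with numeric key [5,2]: position i shifts by key[i mod 2].
Applying it to noodle: n+5=s, o+2=q, o+5=t, d+2=f, l+5=q, e+2=g.

sqtfqg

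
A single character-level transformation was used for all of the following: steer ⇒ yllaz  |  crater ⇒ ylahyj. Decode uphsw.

plain

The output letters match the input read backwards, each shifted +7: steer reversed is reets. Two steps: reverse the string, then apply a Caesar shift of +7.
Decoding uphsw: shift back: u−7=n, p−7=i, h−7=a, s−7=l, w−7=p → nialp; then reverse → plain.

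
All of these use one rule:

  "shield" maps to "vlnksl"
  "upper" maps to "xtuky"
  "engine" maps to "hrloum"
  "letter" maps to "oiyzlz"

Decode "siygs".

In shield: s→v is +3, h→l is +4, i→n is +5, e→k is +6 — the shift increases by 1 each position. Letter i (0-indexed) is shifted by i+3, so successive shifts are 3, 4, 5, ….
Decoding siygs: s−3=p, i−4=e, y−5=t, g−6=a, s−7=l.

petal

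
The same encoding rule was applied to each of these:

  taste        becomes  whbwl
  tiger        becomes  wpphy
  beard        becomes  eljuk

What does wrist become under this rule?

Shifts by position in taste: pos 0: t→w (+3), pos 1: a→h (+7), pos 2: s→b (+9), pos 3: t→w (+3), pos 4: e→l (+7) — repeating every 3. The shifts repeat in a cycle of length 3: positions 0,1,… shift by +3, +7, +9, then the pattern repeats.
Applying it to wrist: w+3=z, r+7=y, i+9=r, s+3=v, t+7=a.

zyrva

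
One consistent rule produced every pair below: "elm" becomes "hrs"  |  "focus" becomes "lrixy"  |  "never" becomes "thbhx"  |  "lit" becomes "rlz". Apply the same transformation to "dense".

jhtyh

The shift depends on letter class: consonant l→r is +6, but vowel e→h is +3. Two shifts are in play — +3 for a/e/i/o/u, +6 for every other letter.
Applying it to dense: d(cons)+6=j, e(vowel)+3=h, n(cons)+6=t, s(cons)+6=y, e(vowel)+3=h.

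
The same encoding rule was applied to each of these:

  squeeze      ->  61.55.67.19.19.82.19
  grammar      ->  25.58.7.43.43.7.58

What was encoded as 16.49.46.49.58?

s(#19)→61 and q(#17)→55: differences scale by 3, so n = 3·pos + 4. The formula is n = 3×(alphabet index, a=1) + 4.
Reversing it on 16.49.46.49.58: 16→(16−4)÷3=4=d, 49→(49−4)÷3=15=o, 46→(46−4)÷3=14=n, 49→(49−4)÷3=15=o, 58→(58−4)÷3=18=r.

donor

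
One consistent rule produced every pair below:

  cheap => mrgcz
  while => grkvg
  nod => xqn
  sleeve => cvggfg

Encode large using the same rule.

The shift depends on letter class: consonant c→m is +10, but vowel e→g is +2. Two shifts are in play — +2 for a/e/i/o/u, +10 for every other letter.
For large: l(cons)+10=v, a(vowel)+2=c, r(cons)+10=b, g(cons)+10=q, e(vowel)+2=g.

vcbqg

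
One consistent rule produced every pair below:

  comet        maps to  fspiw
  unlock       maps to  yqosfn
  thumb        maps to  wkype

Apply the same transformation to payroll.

The shift depends on letter class: consonant c→f is +3, but vowel o→s is +4. Two shifts are in play — +4 for a/e/i/o/u, +3 for every other letter.
Applying it to payroll: p(cons)+3=s, a(vowel)+4=e, y(cons)+3=b, r(cons)+3=u, o(vowel)+4=s, l(cons)+3=o, l(cons)+3=o.

sebusoo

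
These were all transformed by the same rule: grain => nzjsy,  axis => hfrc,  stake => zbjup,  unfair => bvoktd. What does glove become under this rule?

ntxfp

In grain: g→n is +7, r→z is +8, a→j is +9, i→s is +10 — the shift increases by 1 each position. Each letter shifts forward by (position + 7), i.e. 7, 8, 9, … — the shift grows by one for each successive letter.
On glove: g+7=n, l+8=t, o+9=x, v+10=f, e+11=p.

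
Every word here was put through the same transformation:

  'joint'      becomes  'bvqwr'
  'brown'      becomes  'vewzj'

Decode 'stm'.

elk

Read the word backwards and shift each letter +8.
Reversing it on stm: shift back: s−8=k, t−8=l, m−8=e → kle; then reverse → elk.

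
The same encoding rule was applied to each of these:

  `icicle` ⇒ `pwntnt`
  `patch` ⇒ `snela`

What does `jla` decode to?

The output letters match the input read backwards, each shifted +11: icicle reversed is elcici. Read the word backwards and shift each letter +11.
Undoing it on jla: shift back: j−11=y, l−11=a, a−11=p → yap; then reverse → pay.

pay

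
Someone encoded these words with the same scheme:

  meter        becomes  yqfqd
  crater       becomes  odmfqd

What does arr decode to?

Compare letters: m→y is +12, e→q is +12, t→f is +12 — a constant shift. Each letter is shifted forward by 12 in the alphabet (a Caesar shift of +12).
Reversing it on arr: a−12=o, r−12=f, r−12=f.

off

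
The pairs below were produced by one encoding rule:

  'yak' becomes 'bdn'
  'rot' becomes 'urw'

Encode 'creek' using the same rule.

fuhhn

Compare letters: y→b is +3, a→d is +3, k→n is +3 — a constant shift. It's a constant shift of +3 (ROT3).
For creek: c+3=f, r+3=u, e+3=h, e+3=h, k+3=n.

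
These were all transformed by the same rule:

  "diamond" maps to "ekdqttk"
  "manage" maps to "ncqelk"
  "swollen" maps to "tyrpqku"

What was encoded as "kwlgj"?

juice

In diamond: d→e is +1, i→k is +2, a→d is +3, m→q is +4 — the shift increases by 1 each position. The shift increases by 1 at each position, starting from +1: 1, 2, 3, ….
Decoding kwlgj: k−1=j, w−2=u, l−3=i, g−4=c, j−5=e.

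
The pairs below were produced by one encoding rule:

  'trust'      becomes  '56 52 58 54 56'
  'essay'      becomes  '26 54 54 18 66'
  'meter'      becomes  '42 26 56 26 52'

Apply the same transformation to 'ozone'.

Each letter becomes 2×(its alphabet position, a=1..z=26) + 16.
On ozone: o=15→46, z=26→68, o=15→46, n=14→44, e=5→26.

46 68 46 44 26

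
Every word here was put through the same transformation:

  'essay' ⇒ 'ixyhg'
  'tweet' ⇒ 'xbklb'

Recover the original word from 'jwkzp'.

fresh

Letter i (0-indexed) is shifted by i+4, so successive shifts are 4, 5, 6, ….
Decoding jwkzp: j−4=f, w−5=r, k−6=e, z−7=s, p−8=h.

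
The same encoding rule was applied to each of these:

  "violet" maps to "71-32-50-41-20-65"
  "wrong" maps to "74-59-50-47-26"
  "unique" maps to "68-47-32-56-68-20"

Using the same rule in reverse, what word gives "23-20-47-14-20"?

fence

With a=1..z=26, the number is 3·pos + 5.
Reversing it on 23-20-47-14-20: 23→(23−5)÷3=6=f, 20→(20−5)÷3=5=e, 47→(47−5)÷3=14=n, 14→(14−5)÷3=3=c, 20→(20−5)÷3=5=e.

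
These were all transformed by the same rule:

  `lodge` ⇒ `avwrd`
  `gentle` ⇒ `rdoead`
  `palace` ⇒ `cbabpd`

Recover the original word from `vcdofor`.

Each letter's alphabet position (a=0..z=25) is mapped through 7·x+1 mod 26 — an affine cipher.
Decoding vcdofor: v(21)→15·(21−1)≡14=o; c(2)→15·(2−1)≡15=p; d(3)→15·(3−1)≡4=e; o(14)→15·(14−1)≡13=n; f(5)→15·(5−1)≡8=i; o(14)→15·(14−1)≡13=n; r(17)→15·(17−1)≡6=g (all mod 26).

opening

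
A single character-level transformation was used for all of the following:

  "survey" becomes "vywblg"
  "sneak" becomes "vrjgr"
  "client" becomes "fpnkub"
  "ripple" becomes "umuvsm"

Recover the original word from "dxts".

Letter i (0-indexed) is shifted by i+3, so successive shifts are 3, 4, 5, ….
Reversing it on dxts: d−3=a, x−4=t, t−5=o, s−6=m.

atom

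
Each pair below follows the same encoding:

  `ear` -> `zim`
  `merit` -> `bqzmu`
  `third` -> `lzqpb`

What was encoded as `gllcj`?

The output letters match the input read backwards, each shifted +8: ear reversed is rae. Two steps: reverse the string, then apply a Caesar shift of +8.
Decoding gllcj: shift back: g−8=y, l−8=d, l−8=d, c−8=u, j−8=b → yddub; then reverse → buddy.

buddy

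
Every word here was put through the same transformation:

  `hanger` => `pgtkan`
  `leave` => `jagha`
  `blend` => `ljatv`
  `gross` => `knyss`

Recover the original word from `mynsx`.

This is an affine cipher: with a=0,…,z=25, each position x becomes (5x+6) mod 26.
Undoing it on mynsx: m(12)→21·(12−6)≡22=w; y(24)→21·(24−6)≡14=o; n(13)→21·(13−6)≡17=r; s(18)→21·(18−6)≡18=s; x(23)→21·(23−6)≡19=t (all mod 26).

worst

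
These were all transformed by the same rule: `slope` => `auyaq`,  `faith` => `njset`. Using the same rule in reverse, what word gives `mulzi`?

elbow

In slope: s→a is +8, l→u is +9, o→y is +10, p→a is +11 — the shift increases by 1 each position. Letter i (0-indexed) is shifted by i+8, so successive shifts are 8, 9, 10, ….
Undoing it on mulzi: m−8=e, u−9=l, l−10=b, z−11=o, i−12=w.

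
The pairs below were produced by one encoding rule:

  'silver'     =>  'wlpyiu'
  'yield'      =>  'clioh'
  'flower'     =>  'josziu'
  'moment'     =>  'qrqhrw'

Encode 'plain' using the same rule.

toelr

It's a Vigenère-style cipher with numeric key [4,3]: position i shifts by key[i mod 2].
Applying it to plain: p+4=t, l+3=o, a+4=e, i+3=l, n+4=r.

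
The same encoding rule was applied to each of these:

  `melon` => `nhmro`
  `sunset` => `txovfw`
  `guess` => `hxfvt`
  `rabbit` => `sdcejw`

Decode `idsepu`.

Shifts by position in melon: pos 0: m→n (+1), pos 1: e→h (+3), pos 2: l→m (+1), pos 3: o→r (+3) — repeating every 2. It's a Vigenère-style cipher with numeric key [1,3]: position i shifts by key[i mod 2].
Reversing it on idsepu: i−1=h, d−3=a, s−1=r, e−3=b, p−1=o, u−3=r.

harbor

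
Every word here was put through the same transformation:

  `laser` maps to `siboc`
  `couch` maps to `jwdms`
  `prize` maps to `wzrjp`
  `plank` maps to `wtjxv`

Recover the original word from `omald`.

Each letter shifts forward by (position + 7), i.e. 7, 8, 9, … — the shift grows by one for each successive letter.
Decoding omald: o−7=h, m−8=e, a−9=r, l−10=b, d−11=s.

herbs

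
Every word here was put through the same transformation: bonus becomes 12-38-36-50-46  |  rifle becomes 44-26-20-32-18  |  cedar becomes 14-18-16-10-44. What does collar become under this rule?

14-38-32-32-10-44

The formula is n = 2×(alphabet index, a=1) + 8.
For collar: c=3→14, o=15→38, l=12→32, l=12→32, a=1→10, r=18→44.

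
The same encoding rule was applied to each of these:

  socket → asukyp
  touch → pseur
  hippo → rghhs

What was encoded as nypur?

s(18)→a(0) and o(14)→s(18) fit y≡15x+16 (mod 26); the inverse of 15 mod 26 is 7. This is an affine cipher: with a=0,…,z=25, each position x becomes (15x+16) mod 26.
Reversing it on nypur: n(13)→7·(13−16)≡5=f; y(24)→7·(24−16)≡4=e; p(15)→7·(15−16)≡19=t; u(20)→7·(20−16)≡2=c; r(17)→7·(17−16)≡7=h (all mod 26).

fetch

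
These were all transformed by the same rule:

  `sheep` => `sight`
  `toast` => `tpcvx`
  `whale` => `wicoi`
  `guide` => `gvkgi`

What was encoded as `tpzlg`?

toxic

In sheep: s→s is +0, h→i is +1, e→g is +2, e→h is +3 — the shift increases by 1 each position. Each letter shifts forward by its position index (0, 1, 2, …) — the shift grows by one for each successive letter.
Reversing it on tpzlg: t−0=t, p−1=o, z−2=x, l−3=i, g−4=c.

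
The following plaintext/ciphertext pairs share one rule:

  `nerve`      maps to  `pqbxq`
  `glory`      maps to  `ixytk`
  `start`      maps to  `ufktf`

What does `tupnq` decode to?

rifle

Shifts by position in nerve: pos 0: n→p (+2), pos 1: e→q (+12), pos 2: r→b (+10), pos 3: v→x (+2), pos 4: e→q (+12) — repeating every 3. It's a Vigenère-style cipher with numeric key [2,12,10]: position i shifts by key[i mod 3].
Reversing it on tupnq: t−2=r, u−12=i, p−10=f, n−2=l, q−12=e.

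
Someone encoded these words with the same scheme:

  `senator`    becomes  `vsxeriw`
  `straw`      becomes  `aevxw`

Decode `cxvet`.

The output letters match the input read backwards, each shifted +4: senator reversed is rotanes. The word is reversed, then every letter is shifted forward by 4.
Decoding cxvet: shift back: c−4=y, x−4=t, v−4=r, e−4=a, t−4=p → ytrap; then reverse → party.

party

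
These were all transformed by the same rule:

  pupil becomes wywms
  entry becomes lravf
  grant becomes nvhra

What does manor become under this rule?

Shifts by position in pupil: pos 0: p→w (+7), pos 1: u→y (+4), pos 2: p→w (+7), pos 3: i→m (+4) — repeating every 2. It's a Vigenère-style cipher with numeric key [7,4]: position i shifts by key[i mod 2].
Applying it to manor: m+7=t, a+4=e, n+7=u, o+4=s, r+7=y.

teusy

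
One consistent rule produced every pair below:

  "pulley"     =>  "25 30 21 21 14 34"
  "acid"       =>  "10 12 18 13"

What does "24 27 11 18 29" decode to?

The number is (letter's place in the alphabet, a=1) + 9.
Undoing it on 24 27 11 18 29: 24→(24−9)÷1=15=o, 27→(27−9)÷1=18=r, 11→(11−9)÷1=2=b, 18→(18−9)÷1=9=i, 29→(29−9)÷1=20=t.

orbit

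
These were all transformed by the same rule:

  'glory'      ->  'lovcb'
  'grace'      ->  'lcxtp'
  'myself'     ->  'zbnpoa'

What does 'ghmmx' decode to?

pizza

g(6)→l(11) and l(11)→o(14) fit y≡11x+23 (mod 26); the inverse of 11 mod 26 is 19. Treating letters as 0–25, the rule is x ↦ 11x + 23 (mod 26).
Reversing it on ghmmx: g(6)→19·(6−23)≡15=p; h(7)→19·(7−23)≡8=i; m(12)→19·(12−23)≡25=z; m(12)→19·(12−23)≡25=z; x(23)→19·(23−23)≡0=a (all mod 26).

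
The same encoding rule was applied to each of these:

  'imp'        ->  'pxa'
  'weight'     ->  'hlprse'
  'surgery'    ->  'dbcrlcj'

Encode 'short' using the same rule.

dsvce

The shift depends on letter class: consonant m→x is +11, but vowel i→p is +7. Vowels shift forward by 7 and consonants shift forward by 11.
For short: s(cons)+11=d, h(cons)+11=s, o(vowel)+7=v, r(cons)+11=c, t(cons)+11=e.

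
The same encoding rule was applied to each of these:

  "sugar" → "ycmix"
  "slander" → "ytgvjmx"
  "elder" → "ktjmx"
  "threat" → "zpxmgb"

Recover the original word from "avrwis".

Shifts by position in sugar: pos 0: s→y (+6), pos 1: u→c (+8), pos 2: g→m (+6), pos 3: a→i (+8) — repeating every 2. A repeating key of period 2 is used — shifts +6, +8 over and over.
Decoding avrwis: a−6=u, v−8=n, r−6=l, w−8=o, i−6=c, s−8=k.

unlock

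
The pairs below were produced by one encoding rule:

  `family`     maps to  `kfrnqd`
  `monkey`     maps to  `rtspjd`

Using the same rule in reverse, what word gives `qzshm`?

Compare letters: f→k is +5, a→f is +5, m→r is +5 — a constant shift. Each letter is shifted forward by 5 in the alphabet (a Caesar shift of +5).
Undoing it on qzshm: q−5=l, z−5=u, s−5=n, h−5=c, m−5=h.

lunch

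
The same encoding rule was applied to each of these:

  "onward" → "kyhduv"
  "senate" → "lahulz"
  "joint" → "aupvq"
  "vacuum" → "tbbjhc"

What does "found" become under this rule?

kubvm

The output letters match the input read backwards, each shifted +7: onward reversed is drawno. Read the word backwards and shift each letter +7.
Applying it to found: reverse → dnuof; then shift: d+7=k, n+7=u, u+7=b, o+7=v, f+7=m.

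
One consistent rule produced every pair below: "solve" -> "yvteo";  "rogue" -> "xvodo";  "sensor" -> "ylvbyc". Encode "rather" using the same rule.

In solve: s→y is +6, o→v is +7, l→t is +8, v→e is +9 — the shift increases by 1 each position. Each letter shifts forward by (position + 6), i.e. 6, 7, 8, … — the shift grows by one for each successive letter.
Applying it to rather: r+6=x, a+7=h, t+8=b, h+9=q, e+10=o, r+11=c.

xhbqoc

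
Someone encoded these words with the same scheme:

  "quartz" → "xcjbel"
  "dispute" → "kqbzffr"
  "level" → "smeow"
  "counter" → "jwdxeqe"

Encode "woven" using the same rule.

In quartz: q→x is +7, u→c is +8, a→j is +9, r→b is +10 — the shift increases by 1 each position. Letter i (0-indexed) is shifted by i+7, so successive shifts are 7, 8, 9, ….
On woven: w+7=d, o+8=w, v+9=e, e+10=o, n+11=y.

dweoy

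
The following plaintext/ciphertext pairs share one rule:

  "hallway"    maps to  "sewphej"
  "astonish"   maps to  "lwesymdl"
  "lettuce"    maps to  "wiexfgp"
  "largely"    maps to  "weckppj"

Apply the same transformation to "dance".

Shifts by position in hallway: pos 0: h→s (+11), pos 1: a→e (+4), pos 2: l→w (+11), pos 3: l→p (+4) — repeating every 2. The shifts repeat in a cycle of length 2: positions 0,1,… shift by +11, +4, then the pattern repeats.
On dance: d+11=o, a+4=e, n+11=y, c+4=g, e+11=p.

oeygp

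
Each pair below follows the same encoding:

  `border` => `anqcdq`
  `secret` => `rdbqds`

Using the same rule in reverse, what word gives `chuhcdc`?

Compare letters: b→a is +25, o→n is +25, r→q is +25 — a constant shift. Each letter is shifted forward by 25 in the alphabet (a Caesar shift of +25).
Reversing it on chuhcdc: c−25=d, h−25=i, u−25=v, h−25=i, c−25=d, d−25=e, c−25=d.

divided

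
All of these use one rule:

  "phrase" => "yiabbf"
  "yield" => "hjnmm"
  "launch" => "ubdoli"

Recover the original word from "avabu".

Shifts by position in phrase: pos 0: p→y (+9), pos 1: h→i (+1), pos 2: r→a (+9), pos 3: a→b (+1) — repeating every 2. The shifts repeat in a cycle of length 2: positions 0,1,… shift by +9, +1, then the pattern repeats.
Decoding avabu: a−9=r, v−1=u, a−9=r, b−1=a, u−9=l.

rural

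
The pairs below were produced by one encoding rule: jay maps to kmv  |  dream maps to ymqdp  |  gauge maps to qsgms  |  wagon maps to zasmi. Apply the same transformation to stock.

The word is reversed, then every letter is shifted forward by 12.
On stock: reverse → kcots; then shift: k+12=w, c+12=o, o+12=a, t+12=f, s+12=e.

woafe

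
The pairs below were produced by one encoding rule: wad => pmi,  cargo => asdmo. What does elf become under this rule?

The output letters match the input read backwards, each shifted +12: wad reversed is daw. Read the word backwards and shift each letter +12.
On elf: reverse → fle; then shift: f+12=r, l+12=x, e+12=q.

rxq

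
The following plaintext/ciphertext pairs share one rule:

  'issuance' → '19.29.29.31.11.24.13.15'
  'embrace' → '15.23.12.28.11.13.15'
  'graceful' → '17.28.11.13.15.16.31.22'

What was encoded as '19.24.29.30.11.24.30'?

Letters become their 1-based position plus 10 (so a→11, b→12, …).
Undoing it on 19.24.29.30.11.24.30: 19→(19−10)÷1=9=i, 24→(24−10)÷1=14=n, 29→(29−10)÷1=19=s, 30→(30−10)÷1=20=t, 11→(11−10)÷1=1=a, 24→(24−10)÷1=14=n, 30→(30−10)÷1=20=t.

instant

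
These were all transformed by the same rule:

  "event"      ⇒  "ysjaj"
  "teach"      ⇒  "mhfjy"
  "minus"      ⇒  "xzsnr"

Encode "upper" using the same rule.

The output letters match the input read backwards, each shifted +5: event reversed is tneve. The word is reversed, then every letter is shifted forward by 5.
Applying it to upper: reverse → reppu; then shift: r+5=w, e+5=j, p+5=u, p+5=u, u+5=z.

wjuuz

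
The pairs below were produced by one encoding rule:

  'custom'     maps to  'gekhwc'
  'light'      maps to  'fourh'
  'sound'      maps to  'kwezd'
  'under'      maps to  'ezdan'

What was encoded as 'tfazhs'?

Each letter's alphabet position (a=0..z=25) is mapped through 23·x+12 mod 26 — an affine cipher.
Reversing it on tfazhs: t(19)→17·(19−12)≡15=p; f(5)→17·(5−12)≡11=l; a(0)→17·(0−12)≡4=e; z(25)→17·(25−12)≡13=n; h(7)→17·(7−12)≡19=t; s(18)→17·(18−12)≡24=y (all mod 26).

plenty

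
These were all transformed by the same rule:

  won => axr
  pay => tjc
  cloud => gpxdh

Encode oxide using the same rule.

xbrhn

The shift depends on letter class: consonant w→a is +4, but vowel o→x is +9. Two shifts are in play — +9 for a/e/i/o/u, +4 for every other letter.
On oxide: o(vowel)+9=x, x(cons)+4=b, i(vowel)+9=r, d(cons)+4=h, e(vowel)+9=n.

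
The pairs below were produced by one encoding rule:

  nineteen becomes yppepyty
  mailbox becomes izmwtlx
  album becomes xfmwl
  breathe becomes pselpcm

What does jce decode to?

try

The output letters match the input read backwards, each shifted +11: nineteen reversed is neetenin. The word is reversed, then every letter is shifted forward by 11.
Undoing it on jce: shift back: j−11=y, c−11=r, e−11=t → yrt; then reverse → try.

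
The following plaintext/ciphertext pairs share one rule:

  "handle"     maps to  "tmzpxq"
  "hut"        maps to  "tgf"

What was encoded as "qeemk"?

Compare letters: h→t is +12, a→m is +12, n→z is +12 — a constant shift. It's a constant shift of +12 (ROT12).
Decoding qeemk: q−12=e, e−12=s, e−12=s, m−12=a, k−12=y.

essay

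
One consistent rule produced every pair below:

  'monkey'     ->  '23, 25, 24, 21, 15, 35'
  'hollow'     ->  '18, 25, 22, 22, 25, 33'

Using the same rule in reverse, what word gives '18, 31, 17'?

hug

The number is (letter's place in the alphabet, a=1) + 10.
Undoing it on 18, 31, 17: 18→(18−10)÷1=8=h, 31→(31−10)÷1=21=u, 17→(17−10)÷1=7=g.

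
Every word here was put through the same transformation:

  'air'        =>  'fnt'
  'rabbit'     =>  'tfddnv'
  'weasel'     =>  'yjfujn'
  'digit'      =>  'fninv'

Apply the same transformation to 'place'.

rnfej

The shift depends on letter class: consonant r→t is +2, but vowel a→f is +5. Vowels shift forward by 5 and consonants shift forward by 2.
Applying it to place: p(cons)+2=r, l(cons)+2=n, a(vowel)+5=f, c(cons)+2=e, e(vowel)+5=j.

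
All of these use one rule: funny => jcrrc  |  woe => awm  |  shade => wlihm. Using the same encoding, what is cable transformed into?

The shift depends on letter class: consonant f→j is +4, but vowel u→c is +8. The rule splits by letter class: vowels +8, consonants +4.
For cable: c(cons)+4=g, a(vowel)+8=i, b(cons)+4=f, l(cons)+4=p, e(vowel)+8=m.

gifpm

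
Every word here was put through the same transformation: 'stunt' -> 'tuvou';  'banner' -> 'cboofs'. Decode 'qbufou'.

Compare letters: s→t is +1, t→u is +1, u→v is +1 — a constant shift. This is a Caesar cipher with shift 1.
Decoding qbufou: q−1=p, b−1=a, u−1=t, f−1=e, o−1=n, u−1=t.

patent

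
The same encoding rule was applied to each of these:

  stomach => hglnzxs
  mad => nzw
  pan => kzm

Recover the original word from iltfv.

Each pair mirrors across the alphabet (s↔h, t↔g, o↔l): positions sum to 25. Each letter is replaced by its mirror in the alphabet: a↔z, b↔y, c↔x, and so on (the Atbash cipher).
Decoding iltfv: i↔r, l↔o, t↔g, f↔u, v↔e.

rogue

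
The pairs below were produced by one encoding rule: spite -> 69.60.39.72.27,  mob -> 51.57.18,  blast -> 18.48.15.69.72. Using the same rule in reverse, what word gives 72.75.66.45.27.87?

s(#19)→69 and p(#16)→60: differences scale by 3, so n = 3·pos + 12. With a=1..z=26, the number is 3·pos + 12.
Reversing it on 72.75.66.45.27.87: 72→(72−12)÷3=20=t, 75→(75−12)÷3=21=u, 66→(66−12)÷3=18=r, 45→(45−12)÷3=11=k, 27→(27−12)÷3=5=e, 87→(87−12)÷3=25=y.

turkey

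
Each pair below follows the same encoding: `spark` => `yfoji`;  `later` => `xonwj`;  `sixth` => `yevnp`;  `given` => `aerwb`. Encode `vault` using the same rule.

s(18)→y(24) and p(15)→f(5) fit y≡15x+14 (mod 26); the inverse of 15 mod 26 is 7. This is an affine cipher: with a=0,…,z=25, each position x becomes (15x+14) mod 26.
On vault: v(21)→15·21+14≡17=r; a(0)→15·0+14≡14=o; u(20)→15·20+14≡2=c; l(11)→15·11+14≡23=x; t(19)→15·19+14≡13=n (all mod 26).

rocxn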